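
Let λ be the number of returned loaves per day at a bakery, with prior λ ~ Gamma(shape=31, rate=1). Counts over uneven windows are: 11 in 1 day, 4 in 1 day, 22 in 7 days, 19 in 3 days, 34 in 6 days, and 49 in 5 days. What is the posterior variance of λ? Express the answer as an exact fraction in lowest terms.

85/288

Total count: 11 + 4 + 22 + 19 + 34 + 49 = 139.
Total exposure: 1 + 1 + 7 + 3 + 6 + 5 = 23 days.
Posterior: α' = 31 + 139 = 170, β' = 1 + 23 = 24.
Posterior variance = α'/β'² = 170/576 = 85/288.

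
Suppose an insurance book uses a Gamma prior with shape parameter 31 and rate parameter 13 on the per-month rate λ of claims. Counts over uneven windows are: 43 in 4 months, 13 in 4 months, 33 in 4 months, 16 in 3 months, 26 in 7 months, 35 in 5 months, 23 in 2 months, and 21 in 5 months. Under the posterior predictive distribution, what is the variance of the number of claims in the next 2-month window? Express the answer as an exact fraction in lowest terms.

Total count: 43 + 13 + 33 + 16 + 26 + 35 + 23 + 21 = 210.
Total exposure: 4 + 4 + 4 + 3 + 7 + 5 + 2 + 5 = 34 months.
Gamma(α, β) with Poisson data over total exposure Σt gives posterior Gamma(α+Σx, β+Σt) = Gamma(241, 47).
The posterior predictive for a window of length T is Negative Binomial with variance T·α'·(β'+T)/β'² = 2·241·49/2209 = 23618/2209.

23618/2209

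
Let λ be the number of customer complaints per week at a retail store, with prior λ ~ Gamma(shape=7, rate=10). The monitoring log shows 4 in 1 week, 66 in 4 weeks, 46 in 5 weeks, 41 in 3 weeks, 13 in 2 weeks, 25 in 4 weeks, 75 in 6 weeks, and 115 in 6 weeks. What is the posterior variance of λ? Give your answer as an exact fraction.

392/1681

Total count: 4 + 66 + 46 + 41 + 13 + 25 + 75 + 115 = 385.
Total exposure: 1 + 4 + 5 + 3 + 2 + 4 + 6 + 6 = 31 weeks.
Posterior: α' = 7 + 385 = 392, β' = 10 + 31 = 41.
Posterior variance = α'/β'² = 392/1681.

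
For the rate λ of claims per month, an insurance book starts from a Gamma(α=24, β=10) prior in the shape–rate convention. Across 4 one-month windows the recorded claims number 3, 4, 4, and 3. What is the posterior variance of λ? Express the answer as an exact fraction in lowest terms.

19/98

Total count: 3 + 4 + 4 + 3 = 14.
Total exposure: 4 months.
Gamma(α, β) with Poisson data over total exposure Σt gives posterior Gamma(α+Σx, β+Σt) = Gamma(38, 14).
Posterior variance = α'/β'² = 38/196 = 19/98.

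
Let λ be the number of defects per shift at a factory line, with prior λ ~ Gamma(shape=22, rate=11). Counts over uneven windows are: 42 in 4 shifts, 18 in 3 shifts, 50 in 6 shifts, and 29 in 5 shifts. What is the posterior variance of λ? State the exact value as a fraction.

161/841

Total count: 42 + 18 + 50 + 29 = 139.
Total exposure: 4 + 3 + 6 + 5 = 18 shifts.
Gamma(α, β) with Poisson data over total exposure Σt gives posterior Gamma(α+Σx, β+Σt) = Gamma(161, 29).
Posterior variance = α'/β'² = 161/841.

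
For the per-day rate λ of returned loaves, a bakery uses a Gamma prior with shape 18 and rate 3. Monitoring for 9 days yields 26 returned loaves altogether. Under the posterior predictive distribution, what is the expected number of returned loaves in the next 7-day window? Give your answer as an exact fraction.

77/3

Total count 26 over total exposure 9 days.
Posterior: α' = 18 + 26 = 44, β' = 3 + 9 = 12.
Predictive mean over a 7-day window = T·E[λ|data] = 7·44/12 = 77/3.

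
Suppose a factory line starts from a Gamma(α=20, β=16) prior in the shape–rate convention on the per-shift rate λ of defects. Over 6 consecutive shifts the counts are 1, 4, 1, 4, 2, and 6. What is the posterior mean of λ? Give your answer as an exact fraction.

Total count: 1 + 4 + 1 + 4 + 2 + 6 = 18.
Total exposure: 6 shifts.
The Gamma prior is conjugate for the Poisson rate, so λ | data ~ Gamma(20+18, 16+6) = Gamma(38, 22).
Posterior mean = α'/β' = 38/22 = 19/11.

19/11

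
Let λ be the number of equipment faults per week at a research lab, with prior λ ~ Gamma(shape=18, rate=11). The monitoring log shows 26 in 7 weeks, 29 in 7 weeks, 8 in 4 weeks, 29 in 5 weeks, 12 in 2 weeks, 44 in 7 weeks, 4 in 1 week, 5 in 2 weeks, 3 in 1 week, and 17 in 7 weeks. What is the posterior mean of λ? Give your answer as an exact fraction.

Total count: 26 + 29 + 8 + 29 + 12 + 44 + 4 + 5 + 3 + 17 = 177.
Total exposure: 7 + 7 + 4 + 5 + 2 + 7 + 1 + 2 + 1 + 7 = 43 weeks.
The Gamma prior is conjugate for the Poisson rate, so λ | data ~ Gamma(18+177, 11+43) = Gamma(195, 54).
Posterior mean = α'/β' = 195/54 = 65/18.

65/18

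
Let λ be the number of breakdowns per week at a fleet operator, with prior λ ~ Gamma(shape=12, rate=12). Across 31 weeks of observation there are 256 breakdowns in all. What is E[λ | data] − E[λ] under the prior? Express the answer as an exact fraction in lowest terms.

Total count 256 over total exposure 31 weeks.
Gamma(α, β) with Poisson data over total exposure Σt gives posterior Gamma(α+Σx, β+Σt) = Gamma(268, 43).
Posterior mean = 268/43 = 268/43; prior mean = 12/12 = 1. Difference = 268/43 − 1 = 225/43.

225/43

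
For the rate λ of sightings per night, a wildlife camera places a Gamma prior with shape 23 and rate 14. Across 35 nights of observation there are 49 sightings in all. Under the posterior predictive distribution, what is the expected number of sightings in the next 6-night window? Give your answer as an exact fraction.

Total count 49 over total exposure 35 nights.
Posterior: α' = 23 + 49 = 72, β' = 14 + 35 = 49.
Predictive mean over a 6-night window = T·E[λ|data] = 6·72/49 = 432/49.

432/49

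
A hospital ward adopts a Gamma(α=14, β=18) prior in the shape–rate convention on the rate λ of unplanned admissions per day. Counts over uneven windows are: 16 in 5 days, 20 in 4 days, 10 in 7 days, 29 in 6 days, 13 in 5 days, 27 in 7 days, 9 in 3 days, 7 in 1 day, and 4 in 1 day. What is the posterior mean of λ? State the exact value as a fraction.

149/57

Total count: 16 + 20 + 10 + 29 + 13 + 27 + 9 + 7 + 4 = 135.
Total exposure: 5 + 4 + 7 + 6 + 5 + 7 + 3 + 1 + 1 = 39 days.
By Gamma–Poisson conjugacy, the posterior is Gamma(α + Σx, β + Σt) = Gamma(14 + 135, 18 + 39) = Gamma(149, 57).
Posterior mean = α'/β' = 149/57.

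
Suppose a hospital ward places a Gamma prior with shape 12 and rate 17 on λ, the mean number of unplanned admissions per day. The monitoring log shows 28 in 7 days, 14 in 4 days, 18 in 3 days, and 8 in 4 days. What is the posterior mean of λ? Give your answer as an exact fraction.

16/7

Total count: 28 + 14 + 18 + 8 = 68.
Total exposure: 7 + 4 + 3 + 4 = 18 days.
The Gamma prior is conjugate for the Poisson rate, so λ | data ~ Gamma(12+68, 17+18) = Gamma(80, 35).
Posterior mean = α'/β' = 80/35 = 16/7.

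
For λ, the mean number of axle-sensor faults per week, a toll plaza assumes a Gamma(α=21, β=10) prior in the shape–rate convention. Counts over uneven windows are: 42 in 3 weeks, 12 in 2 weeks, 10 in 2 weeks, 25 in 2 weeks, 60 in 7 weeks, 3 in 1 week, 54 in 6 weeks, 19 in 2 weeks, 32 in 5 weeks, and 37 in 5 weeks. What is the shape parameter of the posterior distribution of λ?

Total count: 42 + 12 + 10 + 25 + 60 + 3 + 54 + 19 + 32 + 37 = 294.
Total exposure: 3 + 2 + 2 + 2 + 7 + 1 + 6 + 2 + 5 + 5 = 35 weeks.
Posterior: α' = 21 + 294 = 315, β' = 10 + 35 = 45.

315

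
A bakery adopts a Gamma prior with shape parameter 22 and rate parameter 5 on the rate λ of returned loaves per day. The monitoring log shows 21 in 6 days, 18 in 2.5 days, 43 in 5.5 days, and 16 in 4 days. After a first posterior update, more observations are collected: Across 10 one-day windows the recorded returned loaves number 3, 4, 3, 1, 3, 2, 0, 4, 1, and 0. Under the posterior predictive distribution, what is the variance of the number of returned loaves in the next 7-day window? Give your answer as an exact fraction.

13160/363

Total count: 21 + 18 + 43 + 16 = 98.
Total exposure: 6 + 2.5 + 5.5 + 4 = 18 days.
After the first batch: Gamma(22 + 98, 5 + 18) = Gamma(120, 23).
Total count: 3 + 4 + 3 + 1 + 3 + 2 + 0 + 4 + 1 + 0 = 21.
Total exposure: 10 days.
After the second batch: Gamma(120 + 21, 23 + 10) = Gamma(141, 33).
The posterior predictive for a window of length T is Negative Binomial with variance T·α'·(β'+T)/β'² = 7·141·40/1089 = 13160/363.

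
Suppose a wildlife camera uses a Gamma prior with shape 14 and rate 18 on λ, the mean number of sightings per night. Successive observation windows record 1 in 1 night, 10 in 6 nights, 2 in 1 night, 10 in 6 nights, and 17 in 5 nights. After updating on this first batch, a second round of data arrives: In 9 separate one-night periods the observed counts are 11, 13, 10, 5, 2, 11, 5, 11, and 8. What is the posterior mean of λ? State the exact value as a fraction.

Total count: 1 + 10 + 2 + 10 + 17 = 40.
Total exposure: 1 + 6 + 1 + 6 + 5 = 19 nights.
After the first batch: Gamma(14 + 40, 18 + 19) = Gamma(54, 37).
Total count: 11 + 13 + 10 + 5 + 2 + 11 + 5 + 11 + 8 = 76.
Total exposure: 9 nights.
After the second batch: Gamma(54 + 76, 37 + 9) = Gamma(130, 46).
Posterior mean = α'/β' = 130/46 = 65/23.

65/23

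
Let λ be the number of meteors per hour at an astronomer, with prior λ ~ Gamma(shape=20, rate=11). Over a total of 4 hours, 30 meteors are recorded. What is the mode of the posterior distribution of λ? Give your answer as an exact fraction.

Total count 30 over total exposure 4 hours.
The Gamma prior is conjugate for the Poisson rate, so λ | data ~ Gamma(20+30, 11+4) = Gamma(50, 15).
Posterior mode = (α'−1)/β' = 49/15.

49/15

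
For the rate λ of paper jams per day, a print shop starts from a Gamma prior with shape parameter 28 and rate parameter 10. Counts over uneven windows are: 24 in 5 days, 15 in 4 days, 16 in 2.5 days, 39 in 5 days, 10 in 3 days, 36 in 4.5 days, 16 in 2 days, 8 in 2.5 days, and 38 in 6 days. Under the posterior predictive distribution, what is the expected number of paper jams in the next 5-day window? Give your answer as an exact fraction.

Total count: 24 + 15 + 16 + 39 + 10 + 36 + 16 + 8 + 38 = 202.
Total exposure: 5 + 4 + 2.5 + 5 + 3 + 4.5 + 2 + 2.5 + 6 = 34.5 days.
By Gamma–Poisson conjugacy, the posterior is Gamma(α + Σx, β + Σt) = Gamma(28 + 202, 10 + 34.5) = Gamma(230, 89/2).
Predictive mean over a 5-day window = T·E[λ|data] = 5·230/(89/2) = 2300/89.

2300/89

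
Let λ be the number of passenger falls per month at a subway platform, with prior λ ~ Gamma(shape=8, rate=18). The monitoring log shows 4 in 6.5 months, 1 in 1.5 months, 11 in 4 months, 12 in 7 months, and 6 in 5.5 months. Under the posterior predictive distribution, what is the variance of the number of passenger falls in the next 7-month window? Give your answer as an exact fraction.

58212/7225

Total count: 4 + 1 + 11 + 12 + 6 = 34.
Total exposure: 6.5 + 1.5 + 4 + 7 + 5.5 = 24.5 months.
Gamma(α, β) with Poisson data over total exposure Σt gives posterior Gamma(α+Σx, β+Σt) = Gamma(42, 85/2).
The posterior predictive for a window of length T is Negative Binomial with variance T·α'·(β'+T)/β'² = 7·42·(99/2)/(7225/4) = 58212/7225.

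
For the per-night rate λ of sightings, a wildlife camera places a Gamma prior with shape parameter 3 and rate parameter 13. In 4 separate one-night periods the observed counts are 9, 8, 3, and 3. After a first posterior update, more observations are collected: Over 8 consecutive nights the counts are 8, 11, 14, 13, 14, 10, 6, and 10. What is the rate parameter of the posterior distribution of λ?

25

Total count: 9 + 8 + 3 + 3 = 23.
Total exposure: 4 nights.
After the first batch: Gamma(3 + 23, 13 + 4) = Gamma(26, 17).
Total count: 8 + 11 + 14 + 13 + 14 + 10 + 6 + 10 = 86.
Total exposure: 8 nights.
After the second batch: Gamma(26 + 86, 17 + 8) = Gamma(112, 25).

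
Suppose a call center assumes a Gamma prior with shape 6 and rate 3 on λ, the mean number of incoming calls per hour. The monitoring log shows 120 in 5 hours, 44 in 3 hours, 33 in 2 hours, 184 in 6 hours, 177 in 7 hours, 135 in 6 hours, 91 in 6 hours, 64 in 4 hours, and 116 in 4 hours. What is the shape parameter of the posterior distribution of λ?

970

Total count: 120 + 44 + 33 + 184 + 177 + 135 + 91 + 64 + 116 = 964.
Total exposure: 5 + 3 + 2 + 6 + 7 + 6 + 6 + 4 + 4 = 43 hours.
Conjugate update: add total count to the shape and total exposure to the rate, giving Gamma(970, 46).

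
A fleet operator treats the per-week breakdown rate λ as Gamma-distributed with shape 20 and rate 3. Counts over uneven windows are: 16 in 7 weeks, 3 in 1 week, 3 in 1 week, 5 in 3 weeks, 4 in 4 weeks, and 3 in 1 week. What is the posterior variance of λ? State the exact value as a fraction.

Total count: 16 + 3 + 3 + 5 + 4 + 3 = 34.
Total exposure: 7 + 1 + 1 + 3 + 4 + 1 = 17 weeks.
The Gamma prior is conjugate for the Poisson rate, so λ | data ~ Gamma(20+34, 3+17) = Gamma(54, 20).
Posterior variance = α'/β'² = 54/400 = 27/200.

27/200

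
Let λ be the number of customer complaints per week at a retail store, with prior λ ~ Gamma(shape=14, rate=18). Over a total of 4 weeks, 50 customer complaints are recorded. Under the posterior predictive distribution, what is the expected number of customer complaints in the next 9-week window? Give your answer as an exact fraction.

288/11

Total count 50 over total exposure 4 weeks.
The Gamma prior is conjugate for the Poisson rate, so λ | data ~ Gamma(14+50, 18+4) = Gamma(64, 22).
Predictive mean over a 9-week window = T·E[λ|data] = 9·64/22 = 288/11.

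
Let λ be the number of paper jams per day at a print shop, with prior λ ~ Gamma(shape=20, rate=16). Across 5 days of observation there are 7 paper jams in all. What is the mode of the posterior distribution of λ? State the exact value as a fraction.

26/21

Total count 7 over total exposure 5 days.
By Gamma–Poisson conjugacy, the posterior is Gamma(α + Σx, β + Σt) = Gamma(20 + 7, 16 + 5) = Gamma(27, 21).
Posterior mode = (α'−1)/β' = 26/21.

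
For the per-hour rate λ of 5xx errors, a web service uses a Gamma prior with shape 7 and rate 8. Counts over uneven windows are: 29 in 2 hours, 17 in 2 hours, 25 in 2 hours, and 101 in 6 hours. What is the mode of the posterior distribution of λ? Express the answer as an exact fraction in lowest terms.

Total count: 29 + 17 + 25 + 101 = 172.
Total exposure: 2 + 2 + 2 + 6 = 12 hours.
By Gamma–Poisson conjugacy, the posterior is Gamma(α + Σx, β + Σt) = Gamma(7 + 172, 8 + 12) = Gamma(179, 20).
Posterior mode = (α'−1)/β' = 178/20 = 89/10.

89/10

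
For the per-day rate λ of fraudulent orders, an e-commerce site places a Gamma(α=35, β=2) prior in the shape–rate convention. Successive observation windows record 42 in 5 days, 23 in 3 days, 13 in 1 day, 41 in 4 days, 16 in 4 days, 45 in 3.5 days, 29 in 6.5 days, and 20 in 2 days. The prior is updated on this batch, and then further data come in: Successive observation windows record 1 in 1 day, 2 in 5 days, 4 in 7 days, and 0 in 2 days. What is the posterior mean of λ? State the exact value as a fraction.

271/46

Total count: 42 + 23 + 13 + 41 + 16 + 45 + 29 + 20 = 229.
Total exposure: 5 + 3 + 1 + 4 + 4 + 3.5 + 6.5 + 2 = 29 days.
After the first batch: Gamma(35 + 229, 2 + 29) = Gamma(264, 31).
Total count: 1 + 2 + 4 + 0 = 7.
Total exposure: 1 + 5 + 7 + 2 = 15 days.
After the second batch: Gamma(264 + 7, 31 + 15) = Gamma(271, 46).
Posterior mean = α'/β' = 271/46.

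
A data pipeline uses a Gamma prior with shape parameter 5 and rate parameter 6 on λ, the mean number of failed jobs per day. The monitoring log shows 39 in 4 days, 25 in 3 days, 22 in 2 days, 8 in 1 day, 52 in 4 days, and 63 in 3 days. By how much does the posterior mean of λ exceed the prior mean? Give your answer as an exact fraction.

Total count: 39 + 25 + 22 + 8 + 52 + 63 = 209.
Total exposure: 4 + 3 + 2 + 1 + 4 + 3 = 17 days.
Posterior: α' = 5 + 209 = 214, β' = 6 + 17 = 23.
Posterior mean = 214/23 = 214/23; prior mean = 5/6 = 5/6. Difference = 214/23 − 5/6 = 1169/138.

1169/138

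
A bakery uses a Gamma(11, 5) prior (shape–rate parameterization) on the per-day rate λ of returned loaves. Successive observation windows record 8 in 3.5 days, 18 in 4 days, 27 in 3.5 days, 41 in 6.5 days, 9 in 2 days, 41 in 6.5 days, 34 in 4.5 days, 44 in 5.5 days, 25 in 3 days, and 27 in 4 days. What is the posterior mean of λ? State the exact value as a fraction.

95/16

Total count: 8 + 18 + 27 + 41 + 9 + 41 + 34 + 44 + 25 + 27 = 274.
Total exposure: 3.5 + 4 + 3.5 + 6.5 + 2 + 6.5 + 4.5 + 5.5 + 3 + 4 = 43 days.
Conjugate update: add total count to the shape and total exposure to the rate, giving Gamma(285, 48).
Posterior mean = α'/β' = 285/48 = 95/16.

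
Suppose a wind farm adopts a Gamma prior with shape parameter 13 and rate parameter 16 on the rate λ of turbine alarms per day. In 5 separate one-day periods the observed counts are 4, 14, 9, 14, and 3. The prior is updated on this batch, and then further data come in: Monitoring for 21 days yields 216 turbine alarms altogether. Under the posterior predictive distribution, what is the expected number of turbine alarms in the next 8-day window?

52

Total count: 4 + 14 + 9 + 14 + 3 = 44.
Total exposure: 5 days.
After the first batch: Gamma(13 + 44, 16 + 5) = Gamma(57, 21).
Total count 216 over total exposure 21 days.
After the second batch: Gamma(57 + 216, 21 + 21) = Gamma(273, 42).
Predictive mean over an 8-day window = T·E[λ|data] = 8·273/42 = 52.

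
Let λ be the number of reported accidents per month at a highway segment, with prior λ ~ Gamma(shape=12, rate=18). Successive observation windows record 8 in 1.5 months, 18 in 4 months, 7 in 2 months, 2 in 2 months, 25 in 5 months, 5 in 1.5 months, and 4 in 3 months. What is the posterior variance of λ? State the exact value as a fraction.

81/1369

Total count: 8 + 18 + 7 + 2 + 25 + 5 + 4 = 69.
Total exposure: 1.5 + 4 + 2 + 2 + 5 + 1.5 + 3 = 19 months.
Conjugate update: add total count to the shape and total exposure to the rate, giving Gamma(81, 37).
Posterior variance = α'/β'² = 81/1369.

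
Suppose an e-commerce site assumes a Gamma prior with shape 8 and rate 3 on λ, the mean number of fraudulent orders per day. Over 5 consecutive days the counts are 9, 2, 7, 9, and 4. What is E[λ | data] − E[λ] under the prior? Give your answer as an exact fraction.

Total count: 9 + 2 + 7 + 9 + 4 = 31.
Total exposure: 5 days.
Posterior: α' = 8 + 31 = 39, β' = 3 + 5 = 8.
Posterior mean = 39/8 = 39/8; prior mean = 8/3 = 8/3. Difference = 39/8 − 8/3 = 53/24.

53/24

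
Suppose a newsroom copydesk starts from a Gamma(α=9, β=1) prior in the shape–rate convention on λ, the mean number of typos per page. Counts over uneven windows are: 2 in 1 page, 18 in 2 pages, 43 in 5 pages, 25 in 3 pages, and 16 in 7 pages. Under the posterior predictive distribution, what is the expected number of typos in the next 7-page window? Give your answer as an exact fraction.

Total count: 2 + 18 + 43 + 25 + 16 = 104.
Total exposure: 1 + 2 + 5 + 3 + 7 = 18 pages.
Gamma(α, β) with Poisson data over total exposure Σt gives posterior Gamma(α+Σx, β+Σt) = Gamma(113, 19).
Predictive mean over a 7-page window = T·E[λ|data] = 7·113/19 = 791/19.

791/19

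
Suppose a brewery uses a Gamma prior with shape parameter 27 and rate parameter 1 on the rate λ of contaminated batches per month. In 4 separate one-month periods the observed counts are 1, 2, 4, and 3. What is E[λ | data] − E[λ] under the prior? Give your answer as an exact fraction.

Total count: 1 + 2 + 4 + 3 = 10.
Total exposure: 4 months.
The Gamma prior is conjugate for the Poisson rate, so λ | data ~ Gamma(27+10, 1+4) = Gamma(37, 5).
Posterior mean = 37/5 = 37/5; prior mean = 27/1 = 27. Difference = 37/5 − 27 = -98/5.

-98/5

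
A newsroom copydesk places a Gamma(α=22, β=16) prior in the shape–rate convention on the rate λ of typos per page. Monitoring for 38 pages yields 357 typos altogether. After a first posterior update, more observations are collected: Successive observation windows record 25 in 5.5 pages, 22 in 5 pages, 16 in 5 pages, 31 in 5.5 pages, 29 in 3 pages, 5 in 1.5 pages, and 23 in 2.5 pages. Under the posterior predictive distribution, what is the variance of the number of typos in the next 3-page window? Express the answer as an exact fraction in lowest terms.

Total count 357 over total exposure 38 pages.
After the first batch: Gamma(22 + 357, 16 + 38) = Gamma(379, 54).
Total count: 25 + 22 + 16 + 31 + 29 + 5 + 23 = 151.
Total exposure: 5.5 + 5 + 5 + 5.5 + 3 + 1.5 + 2.5 = 28 pages.
After the second batch: Gamma(379 + 151, 54 + 28) = Gamma(530, 82).
The posterior predictive for a window of length T is Negative Binomial with variance T·α'·(β'+T)/β'² = 3·530·85/6724 = 67575/3362.

67575/3362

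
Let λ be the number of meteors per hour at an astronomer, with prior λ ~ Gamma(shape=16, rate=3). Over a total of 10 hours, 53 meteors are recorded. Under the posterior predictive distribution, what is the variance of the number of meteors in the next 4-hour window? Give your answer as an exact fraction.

Total count 53 over total exposure 10 hours.
Conjugate update: add total count to the shape and total exposure to the rate, giving Gamma(69, 13).
The posterior predictive for a window of length T is Negative Binomial with variance T·α'·(β'+T)/β'² = 4·69·17/169 = 4692/169.

4692/169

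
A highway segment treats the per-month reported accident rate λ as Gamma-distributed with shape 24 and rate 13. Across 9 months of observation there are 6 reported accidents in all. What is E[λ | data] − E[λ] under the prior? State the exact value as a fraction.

Total count 6 over total exposure 9 months.
Posterior: α' = 24 + 6 = 30, β' = 13 + 9 = 22.
Posterior mean = 30/22 = 15/11; prior mean = 24/13 = 24/13. Difference = 15/11 − 24/13 = -69/143.

-69/143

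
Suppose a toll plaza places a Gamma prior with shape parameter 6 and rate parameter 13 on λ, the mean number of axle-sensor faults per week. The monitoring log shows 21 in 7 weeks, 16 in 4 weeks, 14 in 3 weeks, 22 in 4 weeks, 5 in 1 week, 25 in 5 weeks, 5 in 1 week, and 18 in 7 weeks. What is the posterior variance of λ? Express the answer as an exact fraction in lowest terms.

44/675

Total count: 21 + 16 + 14 + 22 + 5 + 25 + 5 + 18 = 126.
Total exposure: 7 + 4 + 3 + 4 + 1 + 5 + 1 + 7 = 32 weeks.
Gamma(α, β) with Poisson data over total exposure Σt gives posterior Gamma(α+Σx, β+Σt) = Gamma(132, 45).
Posterior variance = α'/β'² = 132/2025 = 44/675.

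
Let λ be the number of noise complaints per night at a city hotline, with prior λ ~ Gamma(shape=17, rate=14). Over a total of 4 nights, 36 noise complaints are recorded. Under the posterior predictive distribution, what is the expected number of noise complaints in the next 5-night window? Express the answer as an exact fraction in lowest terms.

Total count 36 over total exposure 4 nights.
The Gamma prior is conjugate for the Poisson rate, so λ | data ~ Gamma(17+36, 14+4) = Gamma(53, 18).
Predictive mean over a 5-night window = T·E[λ|data] = 5·53/18 = 265/18.

265/18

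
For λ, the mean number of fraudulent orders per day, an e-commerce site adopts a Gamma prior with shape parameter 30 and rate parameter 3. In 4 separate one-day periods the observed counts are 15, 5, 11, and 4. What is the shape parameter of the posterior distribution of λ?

65

Total count: 15 + 5 + 11 + 4 = 35.
Total exposure: 4 days.
By Gamma–Poisson conjugacy, the posterior is Gamma(α + Σx, β + Σt) = Gamma(30 + 35, 3 + 4) = Gamma(65, 7).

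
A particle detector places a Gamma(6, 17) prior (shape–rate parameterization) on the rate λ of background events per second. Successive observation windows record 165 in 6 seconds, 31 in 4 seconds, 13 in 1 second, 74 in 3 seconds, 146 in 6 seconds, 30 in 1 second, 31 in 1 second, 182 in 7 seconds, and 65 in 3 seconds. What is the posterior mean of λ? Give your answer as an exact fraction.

Total count: 165 + 31 + 13 + 74 + 146 + 30 + 31 + 182 + 65 = 737.
Total exposure: 6 + 4 + 1 + 3 + 6 + 1 + 1 + 7 + 3 = 32 seconds.
Gamma(α, β) with Poisson data over total exposure Σt gives posterior Gamma(α+Σx, β+Σt) = Gamma(743, 49).
Posterior mean = α'/β' = 743/49.

743/49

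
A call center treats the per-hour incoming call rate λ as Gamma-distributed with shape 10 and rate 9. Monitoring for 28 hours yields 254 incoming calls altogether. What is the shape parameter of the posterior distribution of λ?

Total count 254 over total exposure 28 hours.
Gamma(α, β) with Poisson data over total exposure Σt gives posterior Gamma(α+Σx, β+Σt) = Gamma(264, 37).

264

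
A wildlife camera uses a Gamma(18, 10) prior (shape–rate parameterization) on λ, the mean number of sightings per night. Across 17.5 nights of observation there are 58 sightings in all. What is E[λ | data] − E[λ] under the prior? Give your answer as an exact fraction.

53/55

Total count 58 over total exposure 17.5 nights.
Conjugate update: add total count to the shape and total exposure to the rate, giving Gamma(76, 55/2).
Posterior mean = 76/(55/2) = 152/55; prior mean = 18/10 = 9/5. Difference = 152/55 − 9/5 = 53/55.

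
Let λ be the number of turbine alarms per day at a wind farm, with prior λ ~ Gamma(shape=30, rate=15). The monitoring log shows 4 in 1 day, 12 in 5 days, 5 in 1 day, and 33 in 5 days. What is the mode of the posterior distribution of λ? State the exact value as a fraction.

83/27

Total count: 4 + 12 + 5 + 33 = 54.
Total exposure: 1 + 5 + 1 + 5 = 12 days.
Posterior: α' = 30 + 54 = 84, β' = 15 + 12 = 27.
Posterior mode = (α'−1)/β' = 83/27.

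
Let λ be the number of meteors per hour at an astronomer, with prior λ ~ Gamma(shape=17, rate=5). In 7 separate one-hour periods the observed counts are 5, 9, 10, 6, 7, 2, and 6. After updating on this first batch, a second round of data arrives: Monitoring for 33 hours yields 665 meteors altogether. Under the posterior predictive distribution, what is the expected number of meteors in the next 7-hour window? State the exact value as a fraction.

Total count: 5 + 9 + 10 + 6 + 7 + 2 + 6 = 45.
Total exposure: 7 hours.
After the first batch: Gamma(17 + 45, 5 + 7) = Gamma(62, 12).
Total count 665 over total exposure 33 hours.
After the second batch: Gamma(62 + 665, 12 + 33) = Gamma(727, 45).
Predictive mean over a 7-hour window = T·E[λ|data] = 7·727/45 = 5089/45.

5089/45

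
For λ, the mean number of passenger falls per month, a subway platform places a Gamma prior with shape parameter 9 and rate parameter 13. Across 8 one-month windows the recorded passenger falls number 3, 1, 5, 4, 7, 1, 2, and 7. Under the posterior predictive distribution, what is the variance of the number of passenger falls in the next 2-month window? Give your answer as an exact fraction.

598/147

Total count: 3 + 1 + 5 + 4 + 7 + 1 + 2 + 7 = 30.
Total exposure: 8 months.
Posterior: α' = 9 + 30 = 39, β' = 13 + 8 = 21.
The posterior predictive for a window of length T is Negative Binomial with variance T·α'·(β'+T)/β'² = 2·39·23/441 = 598/147.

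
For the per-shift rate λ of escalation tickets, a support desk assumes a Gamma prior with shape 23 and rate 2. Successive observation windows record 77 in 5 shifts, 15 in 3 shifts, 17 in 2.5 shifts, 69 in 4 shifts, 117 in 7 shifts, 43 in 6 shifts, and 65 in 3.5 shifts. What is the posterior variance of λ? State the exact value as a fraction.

142/363

Total count: 77 + 15 + 17 + 69 + 117 + 43 + 65 = 403.
Total exposure: 5 + 3 + 2.5 + 4 + 7 + 6 + 3.5 = 31 shifts.
The Gamma prior is conjugate for the Poisson rate, so λ | data ~ Gamma(23+403, 2+31) = Gamma(426, 33).
Posterior variance = α'/β'² = 426/1089 = 142/363.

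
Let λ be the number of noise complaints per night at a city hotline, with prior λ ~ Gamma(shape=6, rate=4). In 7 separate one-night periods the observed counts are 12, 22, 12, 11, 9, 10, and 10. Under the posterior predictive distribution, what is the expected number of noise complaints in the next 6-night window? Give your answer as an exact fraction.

Total count: 12 + 22 + 12 + 11 + 9 + 10 + 10 = 86.
Total exposure: 7 nights.
Gamma(α, β) with Poisson data over total exposure Σt gives posterior Gamma(α+Σx, β+Σt) = Gamma(92, 11).
Predictive mean over a 6-night window = T·E[λ|data] = 6·92/11 = 552/11.

552/11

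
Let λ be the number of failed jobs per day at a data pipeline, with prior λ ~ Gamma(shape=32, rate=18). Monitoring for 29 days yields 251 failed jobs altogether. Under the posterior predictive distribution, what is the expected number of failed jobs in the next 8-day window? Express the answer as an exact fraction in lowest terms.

Total count 251 over total exposure 29 days.
The Gamma prior is conjugate for the Poisson rate, so λ | data ~ Gamma(32+251, 18+29) = Gamma(283, 47).
Predictive mean over an 8-day window = T·E[λ|data] = 8·283/47 = 2264/47.

2264/47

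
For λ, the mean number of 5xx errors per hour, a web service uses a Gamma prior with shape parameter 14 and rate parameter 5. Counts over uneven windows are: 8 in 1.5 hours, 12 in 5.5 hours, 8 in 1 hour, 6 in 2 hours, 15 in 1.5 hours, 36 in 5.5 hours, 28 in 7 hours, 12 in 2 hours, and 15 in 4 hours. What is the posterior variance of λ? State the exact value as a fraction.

22/175

Total count: 8 + 12 + 8 + 6 + 15 + 36 + 28 + 12 + 15 = 140.
Total exposure: 1.5 + 5.5 + 1 + 2 + 1.5 + 5.5 + 7 + 2 + 4 = 30 hours.
Gamma(α, β) with Poisson data over total exposure Σt gives posterior Gamma(α+Σx, β+Σt) = Gamma(154, 35).
Posterior variance = α'/β'² = 154/1225 = 22/175.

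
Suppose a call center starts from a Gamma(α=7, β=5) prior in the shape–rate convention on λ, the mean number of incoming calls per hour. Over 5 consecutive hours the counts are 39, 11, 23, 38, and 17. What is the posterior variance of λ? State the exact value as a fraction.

Total count: 39 + 11 + 23 + 38 + 17 = 128.
Total exposure: 5 hours.
By Gamma–Poisson conjugacy, the posterior is Gamma(α + Σx, β + Σt) = Gamma(7 + 128, 5 + 5) = Gamma(135, 10).
Posterior variance = α'/β'² = 135/100 = 27/20.

27/20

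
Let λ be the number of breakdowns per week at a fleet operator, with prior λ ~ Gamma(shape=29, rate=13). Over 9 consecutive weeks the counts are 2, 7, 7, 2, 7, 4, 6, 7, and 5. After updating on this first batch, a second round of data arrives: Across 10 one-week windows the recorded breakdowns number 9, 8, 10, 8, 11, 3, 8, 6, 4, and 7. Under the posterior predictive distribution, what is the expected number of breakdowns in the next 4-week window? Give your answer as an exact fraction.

75/4

Total count: 2 + 7 + 7 + 2 + 7 + 4 + 6 + 7 + 5 = 47.
Total exposure: 9 weeks.
After the first batch: Gamma(29 + 47, 13 + 9) = Gamma(76, 22).
Total count: 9 + 8 + 10 + 8 + 11 + 3 + 8 + 6 + 4 + 7 = 74.
Total exposure: 10 weeks.
After the second batch: Gamma(76 + 74, 22 + 10) = Gamma(150, 32).
Predictive mean over a 4-week window = T·E[λ|data] = 4·150/32 = 75/4.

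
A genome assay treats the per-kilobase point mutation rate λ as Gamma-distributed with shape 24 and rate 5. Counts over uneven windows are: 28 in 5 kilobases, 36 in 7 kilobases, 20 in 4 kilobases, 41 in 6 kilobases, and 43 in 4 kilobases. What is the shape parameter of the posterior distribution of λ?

192

Total count: 28 + 36 + 20 + 41 + 43 = 168.
Total exposure: 5 + 7 + 4 + 6 + 4 = 26 kilobases.
By Gamma–Poisson conjugacy, the posterior is Gamma(α + Σx, β + Σt) = Gamma(24 + 168, 5 + 26) = Gamma(192, 31).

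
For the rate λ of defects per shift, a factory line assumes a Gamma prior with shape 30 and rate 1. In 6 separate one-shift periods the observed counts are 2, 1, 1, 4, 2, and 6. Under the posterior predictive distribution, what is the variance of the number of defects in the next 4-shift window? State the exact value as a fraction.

Total count: 2 + 1 + 1 + 4 + 2 + 6 = 16.
Total exposure: 6 shifts.
Conjugate update: add total count to the shape and total exposure to the rate, giving Gamma(46, 7).
The posterior predictive for a window of length T is Negative Binomial with variance T·α'·(β'+T)/β'² = 4·46·11/49 = 2024/49.

2024/49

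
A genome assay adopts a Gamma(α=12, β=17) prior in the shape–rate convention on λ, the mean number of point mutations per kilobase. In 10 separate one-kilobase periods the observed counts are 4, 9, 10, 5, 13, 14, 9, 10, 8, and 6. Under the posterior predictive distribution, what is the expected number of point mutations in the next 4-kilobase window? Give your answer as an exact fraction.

400/27

Total count: 4 + 9 + 10 + 5 + 13 + 14 + 9 + 10 + 8 + 6 = 88.
Total exposure: 10 kilobases.
Posterior: α' = 12 + 88 = 100, β' = 17 + 10 = 27.
Predictive mean over a 4-kilobase window = T·E[λ|data] = 4·100/27 = 400/27.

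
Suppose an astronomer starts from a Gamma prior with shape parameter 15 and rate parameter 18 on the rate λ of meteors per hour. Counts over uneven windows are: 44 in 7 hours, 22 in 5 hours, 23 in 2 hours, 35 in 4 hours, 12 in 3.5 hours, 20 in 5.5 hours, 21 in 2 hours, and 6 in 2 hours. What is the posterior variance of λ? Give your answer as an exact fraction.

Total count: 44 + 22 + 23 + 35 + 12 + 20 + 21 + 6 = 183.
Total exposure: 7 + 5 + 2 + 4 + 3.5 + 5.5 + 2 + 2 = 31 hours.
By Gamma–Poisson conjugacy, the posterior is Gamma(α + Σx, β + Σt) = Gamma(15 + 183, 18 + 31) = Gamma(198, 49).
Posterior variance = α'/β'² = 198/2401.

198/2401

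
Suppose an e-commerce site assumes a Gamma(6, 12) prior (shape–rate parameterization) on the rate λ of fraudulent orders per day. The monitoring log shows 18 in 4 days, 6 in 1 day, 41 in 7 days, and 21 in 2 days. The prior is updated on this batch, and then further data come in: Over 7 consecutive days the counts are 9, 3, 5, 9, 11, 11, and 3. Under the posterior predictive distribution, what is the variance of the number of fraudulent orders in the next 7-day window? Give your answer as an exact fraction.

Total count: 18 + 6 + 41 + 21 = 86.
Total exposure: 4 + 1 + 7 + 2 = 14 days.
After the first batch: Gamma(6 + 86, 12 + 14) = Gamma(92, 26).
Total count: 9 + 3 + 5 + 9 + 11 + 11 + 3 = 51.
Total exposure: 7 days.
After the second batch: Gamma(92 + 51, 26 + 7) = Gamma(143, 33).
The posterior predictive for a window of length T is Negative Binomial with variance T·α'·(β'+T)/β'² = 7·143·40/1089 = 3640/99.

3640/99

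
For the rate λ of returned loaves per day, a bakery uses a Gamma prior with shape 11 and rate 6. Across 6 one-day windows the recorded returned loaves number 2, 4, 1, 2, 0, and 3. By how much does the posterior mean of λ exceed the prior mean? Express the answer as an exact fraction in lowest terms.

Total count: 2 + 4 + 1 + 2 + 0 + 3 = 12.
Total exposure: 6 days.
By Gamma–Poisson conjugacy, the posterior is Gamma(α + Σx, β + Σt) = Gamma(11 + 12, 6 + 6) = Gamma(23, 12).
Posterior mean = 23/12 = 23/12; prior mean = 11/6 = 11/6. Difference = 23/12 − 11/6 = 1/12.

1/12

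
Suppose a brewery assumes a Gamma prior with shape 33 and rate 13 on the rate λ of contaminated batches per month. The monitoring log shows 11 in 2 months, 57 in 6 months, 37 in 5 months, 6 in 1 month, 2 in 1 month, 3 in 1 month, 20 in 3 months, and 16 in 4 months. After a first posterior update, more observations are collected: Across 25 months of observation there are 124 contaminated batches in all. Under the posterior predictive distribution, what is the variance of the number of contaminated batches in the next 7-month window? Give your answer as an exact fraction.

147084/3721

Total count: 11 + 57 + 37 + 6 + 2 + 3 + 20 + 16 = 152.
Total exposure: 2 + 6 + 5 + 1 + 1 + 1 + 3 + 4 = 23 months.
After the first batch: Gamma(33 + 152, 13 + 23) = Gamma(185, 36).
Total count 124 over total exposure 25 months.
After the second batch: Gamma(185 + 124, 36 + 25) = Gamma(309, 61).
The posterior predictive for a window of length T is Negative Binomial with variance T·α'·(β'+T)/β'² = 7·309·68/3721 = 147084/3721.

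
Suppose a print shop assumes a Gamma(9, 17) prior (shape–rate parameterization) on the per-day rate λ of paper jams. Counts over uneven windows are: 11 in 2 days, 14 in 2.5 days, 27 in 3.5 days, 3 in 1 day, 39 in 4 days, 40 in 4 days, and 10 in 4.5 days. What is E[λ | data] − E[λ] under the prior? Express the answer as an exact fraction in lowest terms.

4509/1309

Total count: 11 + 14 + 27 + 3 + 39 + 40 + 10 = 144.
Total exposure: 2 + 2.5 + 3.5 + 1 + 4 + 4 + 4.5 = 21.5 days.
Gamma(α, β) with Poisson data over total exposure Σt gives posterior Gamma(α+Σx, β+Σt) = Gamma(153, 77/2).
Posterior mean = 153/(77/2) = 306/77; prior mean = 9/17 = 9/17. Difference = 306/77 − 9/17 = 4509/1309.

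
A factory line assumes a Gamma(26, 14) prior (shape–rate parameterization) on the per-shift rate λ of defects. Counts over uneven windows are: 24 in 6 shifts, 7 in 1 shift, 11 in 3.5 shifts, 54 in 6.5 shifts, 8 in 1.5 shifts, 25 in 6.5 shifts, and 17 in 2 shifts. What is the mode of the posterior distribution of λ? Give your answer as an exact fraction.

171/41

Total count: 24 + 7 + 11 + 54 + 8 + 25 + 17 = 146.
Total exposure: 6 + 1 + 3.5 + 6.5 + 1.5 + 6.5 + 2 = 27 shifts.
Posterior: α' = 26 + 146 = 172, β' = 14 + 27 = 41.
Posterior mode = (α'−1)/β' = 171/41.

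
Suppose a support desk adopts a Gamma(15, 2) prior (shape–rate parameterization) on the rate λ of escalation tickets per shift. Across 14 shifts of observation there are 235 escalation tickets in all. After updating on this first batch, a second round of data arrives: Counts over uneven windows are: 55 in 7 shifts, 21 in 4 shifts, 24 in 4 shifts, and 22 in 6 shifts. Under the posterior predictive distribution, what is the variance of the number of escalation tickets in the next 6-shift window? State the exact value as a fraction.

Total count 235 over total exposure 14 shifts.
After the first batch: Gamma(15 + 235, 2 + 14) = Gamma(250, 16).
Total count: 55 + 21 + 24 + 22 = 122.
Total exposure: 7 + 4 + 4 + 6 = 21 shifts.
After the second batch: Gamma(250 + 122, 16 + 21) = Gamma(372, 37).
The posterior predictive for a window of length T is Negative Binomial with variance T·α'·(β'+T)/β'² = 6·372·43/1369 = 95976/1369.

95976/1369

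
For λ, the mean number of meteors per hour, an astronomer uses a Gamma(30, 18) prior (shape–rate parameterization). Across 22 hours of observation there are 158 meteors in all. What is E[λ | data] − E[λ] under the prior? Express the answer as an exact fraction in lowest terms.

91/30

Total count 158 over total exposure 22 hours.
By Gamma–Poisson conjugacy, the posterior is Gamma(α + Σx, β + Σt) = Gamma(30 + 158, 18 + 22) = Gamma(188, 40).
Posterior mean = 188/40 = 47/10; prior mean = 30/18 = 5/3. Difference = 47/10 − 5/3 = 91/30.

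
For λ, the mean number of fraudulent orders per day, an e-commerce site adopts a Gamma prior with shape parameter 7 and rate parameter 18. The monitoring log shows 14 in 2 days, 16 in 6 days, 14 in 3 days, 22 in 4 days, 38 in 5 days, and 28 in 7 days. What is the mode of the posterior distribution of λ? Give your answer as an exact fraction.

46/15

Total count: 14 + 16 + 14 + 22 + 38 + 28 = 132.
Total exposure: 2 + 6 + 3 + 4 + 5 + 7 = 27 days.
Conjugate update: add total count to the shape and total exposure to the rate, giving Gamma(139, 45).
Posterior mode = (α'−1)/β' = 138/45 = 46/15.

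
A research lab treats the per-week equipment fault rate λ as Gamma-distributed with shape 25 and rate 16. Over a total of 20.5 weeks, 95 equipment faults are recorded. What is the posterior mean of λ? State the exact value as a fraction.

240/73

Total count 95 over total exposure 20.5 weeks.
Gamma(α, β) with Poisson data over total exposure Σt gives posterior Gamma(α+Σx, β+Σt) = Gamma(120, 73/2).
Posterior mean = α'/β' = 120/(73/2) = 240/73.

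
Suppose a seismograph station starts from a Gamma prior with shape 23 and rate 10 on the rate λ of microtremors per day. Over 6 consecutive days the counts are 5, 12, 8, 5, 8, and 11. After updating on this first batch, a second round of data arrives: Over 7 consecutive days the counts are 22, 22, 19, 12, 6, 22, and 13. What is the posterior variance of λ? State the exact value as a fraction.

188/529

Total count: 5 + 12 + 8 + 5 + 8 + 11 = 49.
Total exposure: 6 days.
After the first batch: Gamma(23 + 49, 10 + 6) = Gamma(72, 16).
Total count: 22 + 22 + 19 + 12 + 6 + 22 + 13 = 116.
Total exposure: 7 days.
After the second batch: Gamma(72 + 116, 16 + 7) = Gamma(188, 23).
Posterior variance = α'/β'² = 188/529.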